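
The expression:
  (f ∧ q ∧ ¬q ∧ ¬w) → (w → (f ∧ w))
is always true.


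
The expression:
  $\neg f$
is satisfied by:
  {f: False}


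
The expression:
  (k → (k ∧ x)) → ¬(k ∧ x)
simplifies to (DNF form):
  ¬k ∨ ¬x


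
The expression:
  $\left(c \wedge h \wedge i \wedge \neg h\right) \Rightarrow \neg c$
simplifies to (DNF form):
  $\text{True}$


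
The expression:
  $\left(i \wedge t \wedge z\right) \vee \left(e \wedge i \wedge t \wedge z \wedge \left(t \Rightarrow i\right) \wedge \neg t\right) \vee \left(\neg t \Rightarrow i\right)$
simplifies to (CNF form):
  $i \vee t$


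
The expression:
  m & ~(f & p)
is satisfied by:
  {m: True, p: False, f: False}
  {m: True, f: True, p: False}
  {m: True, p: True, f: False}


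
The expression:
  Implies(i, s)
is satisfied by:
  {s: True, i: False}
  {i: False, s: False}
  {i: True, s: True}


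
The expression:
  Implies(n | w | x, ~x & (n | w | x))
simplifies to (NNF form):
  ~x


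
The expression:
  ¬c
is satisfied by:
  {c: False}


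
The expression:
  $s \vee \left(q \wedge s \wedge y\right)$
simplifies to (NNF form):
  $s$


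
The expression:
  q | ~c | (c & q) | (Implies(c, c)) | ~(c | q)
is always true.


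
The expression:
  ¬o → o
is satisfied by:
  {o: True}


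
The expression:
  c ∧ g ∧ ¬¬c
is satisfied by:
  {c: True, g: True}


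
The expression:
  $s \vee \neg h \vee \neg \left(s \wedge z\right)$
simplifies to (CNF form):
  $\text{True}$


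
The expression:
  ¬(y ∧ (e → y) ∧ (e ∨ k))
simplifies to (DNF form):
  (¬e ∧ ¬k) ∨ ¬y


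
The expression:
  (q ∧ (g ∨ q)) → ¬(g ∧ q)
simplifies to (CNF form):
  ¬g ∨ ¬q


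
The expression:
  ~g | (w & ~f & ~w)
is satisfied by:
  {g: False}


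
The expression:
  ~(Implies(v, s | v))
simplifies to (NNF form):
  False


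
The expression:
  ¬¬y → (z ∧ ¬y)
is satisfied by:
  {y: False}


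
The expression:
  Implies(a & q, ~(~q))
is always true.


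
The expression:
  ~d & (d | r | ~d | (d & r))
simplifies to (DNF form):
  ~d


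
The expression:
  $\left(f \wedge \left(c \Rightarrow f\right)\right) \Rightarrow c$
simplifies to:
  $c \vee \neg f$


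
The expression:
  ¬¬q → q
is always true.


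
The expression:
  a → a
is always true.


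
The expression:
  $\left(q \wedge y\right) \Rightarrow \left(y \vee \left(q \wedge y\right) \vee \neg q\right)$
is always true.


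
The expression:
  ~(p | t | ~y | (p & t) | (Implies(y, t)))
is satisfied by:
  {y: True, p: False, t: False}


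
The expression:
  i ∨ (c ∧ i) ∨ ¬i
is always true.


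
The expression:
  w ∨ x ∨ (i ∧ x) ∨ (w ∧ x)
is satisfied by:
  {x: True, w: True}
  {x: True, w: False}
  {w: True, x: False}


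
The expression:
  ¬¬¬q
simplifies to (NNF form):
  ¬q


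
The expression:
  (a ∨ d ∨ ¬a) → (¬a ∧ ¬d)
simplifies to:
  ¬a ∧ ¬d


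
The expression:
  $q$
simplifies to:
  $q$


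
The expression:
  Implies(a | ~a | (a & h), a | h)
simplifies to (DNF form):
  a | h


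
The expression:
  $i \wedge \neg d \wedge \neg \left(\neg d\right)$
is never true.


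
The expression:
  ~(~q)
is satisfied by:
  {q: True}


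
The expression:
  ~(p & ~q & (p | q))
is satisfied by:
  {q: True, p: False}
  {p: False, q: False}
  {p: True, q: True}


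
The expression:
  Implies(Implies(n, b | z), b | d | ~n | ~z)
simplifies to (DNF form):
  b | d | ~n | ~z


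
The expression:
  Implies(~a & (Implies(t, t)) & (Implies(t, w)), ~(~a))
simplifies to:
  a | (t & ~w)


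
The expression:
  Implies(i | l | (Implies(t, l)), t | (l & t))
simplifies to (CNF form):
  t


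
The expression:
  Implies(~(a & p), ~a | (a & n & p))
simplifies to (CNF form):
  p | ~a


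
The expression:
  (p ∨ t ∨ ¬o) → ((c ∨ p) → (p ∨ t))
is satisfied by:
  {p: True, t: True, o: True, c: False}
  {p: True, t: True, c: False, o: False}
  {p: True, o: True, c: False, t: False}
  {p: True, c: False, o: False, t: False}
  {t: True, o: True, c: False, p: False}
  {t: True, c: False, o: False, p: False}
  {o: True, t: False, c: False, p: False}
  {t: False, c: False, o: False, p: False}
  {t: True, p: True, c: True, o: True}
  {t: True, p: True, c: True, o: False}
  {p: True, c: True, o: True, t: False}
  {p: True, c: True, t: False, o: False}
  {o: True, c: True, t: True, p: False}
  {c: True, t: True, p: False, o: False}
  {c: True, o: True, p: False, t: False}


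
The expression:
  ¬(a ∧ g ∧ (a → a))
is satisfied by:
  {g: False, a: False}
  {a: True, g: False}
  {g: True, a: False}


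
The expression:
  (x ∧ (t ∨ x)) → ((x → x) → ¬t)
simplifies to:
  ¬t ∨ ¬x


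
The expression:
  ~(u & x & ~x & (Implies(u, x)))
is always true.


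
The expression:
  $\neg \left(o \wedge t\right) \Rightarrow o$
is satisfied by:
  {o: True}


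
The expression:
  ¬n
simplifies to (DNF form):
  ¬n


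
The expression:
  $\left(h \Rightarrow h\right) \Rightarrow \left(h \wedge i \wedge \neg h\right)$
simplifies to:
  $\text{False}$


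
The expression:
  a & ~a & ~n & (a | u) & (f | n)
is never true.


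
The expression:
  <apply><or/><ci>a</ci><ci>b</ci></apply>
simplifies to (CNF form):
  <apply><or/><ci>a</ci><ci>b</ci></apply>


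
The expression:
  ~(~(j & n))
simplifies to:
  j & n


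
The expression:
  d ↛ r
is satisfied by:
  {d: True, r: False}


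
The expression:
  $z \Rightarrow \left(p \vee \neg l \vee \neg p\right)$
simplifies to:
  $\text{True}$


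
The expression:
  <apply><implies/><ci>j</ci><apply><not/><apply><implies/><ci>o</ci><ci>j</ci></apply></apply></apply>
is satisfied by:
  {j: False}


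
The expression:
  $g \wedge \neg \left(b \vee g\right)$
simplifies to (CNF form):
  $\text{False}$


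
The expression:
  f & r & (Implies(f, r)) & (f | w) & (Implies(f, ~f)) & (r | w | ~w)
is never true.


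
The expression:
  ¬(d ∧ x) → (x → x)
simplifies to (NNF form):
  True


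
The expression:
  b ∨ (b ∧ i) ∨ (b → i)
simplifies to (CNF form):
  True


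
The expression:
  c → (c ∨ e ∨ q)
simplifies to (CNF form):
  True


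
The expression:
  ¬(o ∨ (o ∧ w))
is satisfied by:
  {o: False}


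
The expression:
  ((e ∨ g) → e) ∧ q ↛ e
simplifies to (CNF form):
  q ∧ ¬e ∧ ¬g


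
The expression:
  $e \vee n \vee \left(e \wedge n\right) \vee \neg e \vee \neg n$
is always true.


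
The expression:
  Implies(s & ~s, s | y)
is always true.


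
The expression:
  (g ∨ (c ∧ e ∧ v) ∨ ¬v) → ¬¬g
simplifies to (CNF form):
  (g ∨ v) ∧ (g ∨ v ∨ ¬c) ∧ (g ∨ v ∨ ¬e) ∧ (g ∨ ¬c ∨ ¬e)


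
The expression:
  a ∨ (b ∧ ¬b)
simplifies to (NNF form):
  a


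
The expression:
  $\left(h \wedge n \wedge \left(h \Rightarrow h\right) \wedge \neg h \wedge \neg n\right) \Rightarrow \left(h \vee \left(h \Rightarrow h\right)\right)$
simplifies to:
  $\text{True}$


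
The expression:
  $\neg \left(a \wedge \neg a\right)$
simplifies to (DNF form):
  $\text{True}$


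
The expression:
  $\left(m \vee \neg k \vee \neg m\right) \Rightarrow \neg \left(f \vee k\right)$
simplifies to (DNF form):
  $\neg f \wedge \neg k$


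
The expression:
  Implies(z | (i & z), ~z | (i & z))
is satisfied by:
  {i: True, z: False}
  {z: False, i: False}
  {z: True, i: True}


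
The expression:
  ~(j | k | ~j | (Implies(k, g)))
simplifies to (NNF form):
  False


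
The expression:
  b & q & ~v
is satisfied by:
  {b: True, q: True, v: False}


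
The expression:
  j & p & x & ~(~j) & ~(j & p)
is never true.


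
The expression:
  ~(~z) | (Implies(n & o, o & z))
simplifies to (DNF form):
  z | ~n | ~o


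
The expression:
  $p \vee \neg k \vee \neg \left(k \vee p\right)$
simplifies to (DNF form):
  $p \vee \neg k$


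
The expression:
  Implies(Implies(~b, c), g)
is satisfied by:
  {g: True, c: False, b: False}
  {b: True, g: True, c: False}
  {g: True, c: True, b: False}
  {b: True, g: True, c: True}
  {b: False, c: False, g: False}


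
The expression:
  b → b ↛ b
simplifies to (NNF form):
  ¬b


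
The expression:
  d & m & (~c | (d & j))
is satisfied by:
  {m: True, j: True, d: True, c: False}
  {m: True, d: True, j: False, c: False}
  {m: True, c: True, j: True, d: True}


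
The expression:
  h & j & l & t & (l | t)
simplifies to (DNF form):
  h & j & l & t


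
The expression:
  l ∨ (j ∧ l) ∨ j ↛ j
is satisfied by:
  {l: True}


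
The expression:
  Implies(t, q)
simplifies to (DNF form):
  q | ~t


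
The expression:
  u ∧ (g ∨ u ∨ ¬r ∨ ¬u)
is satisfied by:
  {u: True}


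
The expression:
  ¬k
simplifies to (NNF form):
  ¬k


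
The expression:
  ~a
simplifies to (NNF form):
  ~a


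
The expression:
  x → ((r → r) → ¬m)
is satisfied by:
  {m: False, x: False}
  {x: True, m: False}
  {m: True, x: False}


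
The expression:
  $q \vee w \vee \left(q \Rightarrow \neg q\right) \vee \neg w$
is always true.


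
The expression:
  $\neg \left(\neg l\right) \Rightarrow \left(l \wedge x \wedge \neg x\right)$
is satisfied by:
  {l: False}


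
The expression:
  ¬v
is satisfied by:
  {v: False}


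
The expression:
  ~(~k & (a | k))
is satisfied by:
  {k: True, a: False}
  {a: False, k: False}
  {a: True, k: True}


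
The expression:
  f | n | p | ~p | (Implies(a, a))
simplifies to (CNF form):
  True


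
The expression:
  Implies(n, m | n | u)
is always true.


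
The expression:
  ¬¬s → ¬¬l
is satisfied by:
  {l: True, s: False}
  {s: False, l: False}
  {s: True, l: True}


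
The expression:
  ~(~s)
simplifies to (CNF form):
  s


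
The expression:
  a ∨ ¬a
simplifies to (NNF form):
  True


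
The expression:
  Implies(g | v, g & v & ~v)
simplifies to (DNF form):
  ~g & ~v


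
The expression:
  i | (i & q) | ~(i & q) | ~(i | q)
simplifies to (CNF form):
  True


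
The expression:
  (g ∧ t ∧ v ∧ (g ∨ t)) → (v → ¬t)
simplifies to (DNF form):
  ¬g ∨ ¬t ∨ ¬v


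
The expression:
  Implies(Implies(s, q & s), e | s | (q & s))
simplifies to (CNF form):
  e | s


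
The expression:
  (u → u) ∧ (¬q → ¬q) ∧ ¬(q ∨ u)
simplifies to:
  ¬q ∧ ¬u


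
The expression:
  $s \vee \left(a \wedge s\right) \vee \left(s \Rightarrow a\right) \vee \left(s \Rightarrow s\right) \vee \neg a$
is always true.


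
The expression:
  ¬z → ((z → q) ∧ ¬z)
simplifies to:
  True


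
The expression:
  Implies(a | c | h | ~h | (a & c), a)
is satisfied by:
  {a: True}


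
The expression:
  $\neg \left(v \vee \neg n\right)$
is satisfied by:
  {n: True, v: False}


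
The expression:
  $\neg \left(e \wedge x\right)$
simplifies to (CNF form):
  $\neg e \vee \neg x$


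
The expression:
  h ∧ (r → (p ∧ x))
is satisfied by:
  {h: True, x: True, p: True, r: False}
  {h: True, x: True, p: False, r: False}
  {h: True, p: True, x: False, r: False}
  {h: True, p: False, x: False, r: False}
  {h: True, r: True, x: True, p: True}


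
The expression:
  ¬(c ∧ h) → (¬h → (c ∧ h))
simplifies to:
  h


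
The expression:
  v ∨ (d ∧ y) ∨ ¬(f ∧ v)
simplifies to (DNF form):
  True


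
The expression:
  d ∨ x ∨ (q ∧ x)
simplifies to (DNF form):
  d ∨ x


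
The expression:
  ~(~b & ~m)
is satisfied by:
  {b: True, m: True}
  {b: True, m: False}
  {m: True, b: False}


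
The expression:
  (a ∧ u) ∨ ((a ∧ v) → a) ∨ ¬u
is always true.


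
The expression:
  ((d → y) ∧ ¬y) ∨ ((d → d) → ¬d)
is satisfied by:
  {d: False}


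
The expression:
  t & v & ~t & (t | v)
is never true.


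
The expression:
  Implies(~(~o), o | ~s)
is always true.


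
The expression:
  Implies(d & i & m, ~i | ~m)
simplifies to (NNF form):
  ~d | ~i | ~m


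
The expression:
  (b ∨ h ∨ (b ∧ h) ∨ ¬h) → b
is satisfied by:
  {b: True}


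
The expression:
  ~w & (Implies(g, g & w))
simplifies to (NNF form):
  ~g & ~w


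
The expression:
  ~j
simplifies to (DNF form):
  ~j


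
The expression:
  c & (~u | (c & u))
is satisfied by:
  {c: True}


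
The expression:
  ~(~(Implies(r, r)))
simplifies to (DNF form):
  True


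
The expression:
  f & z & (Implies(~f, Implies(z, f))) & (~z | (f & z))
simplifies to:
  f & z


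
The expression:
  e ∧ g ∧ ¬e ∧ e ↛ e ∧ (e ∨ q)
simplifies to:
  False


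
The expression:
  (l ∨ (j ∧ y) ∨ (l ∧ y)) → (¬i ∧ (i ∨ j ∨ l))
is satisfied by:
  {y: False, l: False, i: False, j: False}
  {j: True, y: False, l: False, i: False}
  {y: True, j: False, l: False, i: False}
  {j: True, y: True, l: False, i: False}
  {l: True, j: False, y: False, i: False}
  {j: True, l: True, y: False, i: False}
  {l: True, y: True, j: False, i: False}
  {j: True, l: True, y: True, i: False}
  {i: True, j: False, y: False, l: False}
  {i: True, j: True, y: False, l: False}
  {i: True, y: True, j: False, l: False}


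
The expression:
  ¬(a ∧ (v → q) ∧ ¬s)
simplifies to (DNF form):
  s ∨ (v ∧ ¬q) ∨ ¬a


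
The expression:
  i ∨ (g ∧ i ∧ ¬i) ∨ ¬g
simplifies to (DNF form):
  i ∨ ¬g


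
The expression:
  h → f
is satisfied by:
  {f: True, h: False}
  {h: False, f: False}
  {h: True, f: True}


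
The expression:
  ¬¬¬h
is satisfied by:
  {h: False}


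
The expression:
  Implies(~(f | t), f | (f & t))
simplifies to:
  f | t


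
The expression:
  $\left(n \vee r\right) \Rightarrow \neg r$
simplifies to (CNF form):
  $\neg r$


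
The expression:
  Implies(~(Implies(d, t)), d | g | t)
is always true.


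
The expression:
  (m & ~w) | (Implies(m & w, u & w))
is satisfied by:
  {u: True, w: False, m: False}
  {w: False, m: False, u: False}
  {u: True, m: True, w: False}
  {m: True, w: False, u: False}
  {u: True, w: True, m: False}
  {w: True, u: False, m: False}
  {u: True, m: True, w: True}


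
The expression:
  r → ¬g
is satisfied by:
  {g: False, r: False}
  {r: True, g: False}
  {g: True, r: False}


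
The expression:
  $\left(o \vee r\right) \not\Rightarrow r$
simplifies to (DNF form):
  $o \wedge \neg r$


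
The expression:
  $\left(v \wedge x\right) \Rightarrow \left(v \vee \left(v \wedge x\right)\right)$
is always true.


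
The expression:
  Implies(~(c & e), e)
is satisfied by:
  {e: True}


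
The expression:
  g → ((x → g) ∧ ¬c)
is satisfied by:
  {g: False, c: False}
  {c: True, g: False}
  {g: True, c: False}


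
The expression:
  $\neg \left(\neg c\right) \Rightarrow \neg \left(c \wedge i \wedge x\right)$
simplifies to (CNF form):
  $\neg c \vee \neg i \vee \neg x$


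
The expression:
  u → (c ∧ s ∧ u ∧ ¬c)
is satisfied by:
  {u: False}


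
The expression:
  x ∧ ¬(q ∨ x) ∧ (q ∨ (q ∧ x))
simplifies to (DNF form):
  False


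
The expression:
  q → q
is always true.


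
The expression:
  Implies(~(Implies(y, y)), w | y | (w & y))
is always true.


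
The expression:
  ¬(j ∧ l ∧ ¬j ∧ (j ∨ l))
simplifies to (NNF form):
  True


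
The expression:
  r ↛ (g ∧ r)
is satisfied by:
  {r: True, g: False}


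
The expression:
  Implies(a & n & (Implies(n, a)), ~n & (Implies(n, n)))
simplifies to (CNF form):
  ~a | ~n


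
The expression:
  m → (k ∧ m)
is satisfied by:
  {k: True, m: False}
  {m: False, k: False}
  {m: True, k: True}


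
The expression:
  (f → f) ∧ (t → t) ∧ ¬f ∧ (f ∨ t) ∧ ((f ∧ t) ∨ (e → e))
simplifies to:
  t ∧ ¬f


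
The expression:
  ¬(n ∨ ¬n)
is never true.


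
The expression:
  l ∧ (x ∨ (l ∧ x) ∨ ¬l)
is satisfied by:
  {x: True, l: True}


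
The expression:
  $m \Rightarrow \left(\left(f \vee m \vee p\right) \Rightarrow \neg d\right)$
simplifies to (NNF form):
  $\neg d \vee \neg m$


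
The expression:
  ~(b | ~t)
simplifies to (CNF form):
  t & ~b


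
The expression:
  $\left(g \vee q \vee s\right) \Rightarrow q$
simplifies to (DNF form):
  $q \vee \left(\neg g \wedge \neg s\right)$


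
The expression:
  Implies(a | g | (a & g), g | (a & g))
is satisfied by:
  {g: True, a: False}
  {a: False, g: False}
  {a: True, g: True}


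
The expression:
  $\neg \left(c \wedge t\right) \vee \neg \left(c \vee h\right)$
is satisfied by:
  {c: False, t: False}
  {t: True, c: False}
  {c: True, t: False}


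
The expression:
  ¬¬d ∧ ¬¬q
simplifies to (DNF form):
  d ∧ q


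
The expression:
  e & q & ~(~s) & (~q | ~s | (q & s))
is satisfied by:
  {e: True, s: True, q: True}


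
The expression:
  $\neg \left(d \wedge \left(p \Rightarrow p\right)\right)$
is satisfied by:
  {d: False}


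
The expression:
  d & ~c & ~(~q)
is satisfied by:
  {d: True, q: True, c: False}


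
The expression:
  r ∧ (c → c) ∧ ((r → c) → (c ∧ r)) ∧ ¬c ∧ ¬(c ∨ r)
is never true.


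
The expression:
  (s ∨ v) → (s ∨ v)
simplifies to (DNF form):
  True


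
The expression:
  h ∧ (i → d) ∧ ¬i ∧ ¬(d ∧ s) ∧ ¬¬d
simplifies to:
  d ∧ h ∧ ¬i ∧ ¬s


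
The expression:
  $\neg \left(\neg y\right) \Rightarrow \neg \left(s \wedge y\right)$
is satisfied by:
  {s: False, y: False}
  {y: True, s: False}
  {s: True, y: False}


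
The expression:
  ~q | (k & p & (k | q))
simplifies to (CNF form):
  (k | ~q) & (p | ~q)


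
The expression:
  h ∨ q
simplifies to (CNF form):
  h ∨ q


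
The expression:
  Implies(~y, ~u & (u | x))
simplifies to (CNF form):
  (x | y) & (y | ~u)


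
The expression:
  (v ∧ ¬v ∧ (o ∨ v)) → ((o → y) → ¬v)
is always true.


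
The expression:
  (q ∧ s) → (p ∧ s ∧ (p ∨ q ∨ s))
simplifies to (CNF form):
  p ∨ ¬q ∨ ¬s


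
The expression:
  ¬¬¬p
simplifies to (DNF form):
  ¬p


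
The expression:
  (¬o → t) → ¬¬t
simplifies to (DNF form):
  t ∨ ¬o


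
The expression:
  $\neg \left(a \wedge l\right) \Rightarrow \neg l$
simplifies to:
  $a \vee \neg l$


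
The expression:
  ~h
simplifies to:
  ~h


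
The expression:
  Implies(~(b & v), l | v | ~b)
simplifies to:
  l | v | ~b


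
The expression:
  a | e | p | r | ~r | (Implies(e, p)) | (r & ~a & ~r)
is always true.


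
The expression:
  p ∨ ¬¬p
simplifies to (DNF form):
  p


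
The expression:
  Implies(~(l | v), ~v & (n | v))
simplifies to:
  l | n | v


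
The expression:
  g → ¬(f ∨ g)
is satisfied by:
  {g: False}


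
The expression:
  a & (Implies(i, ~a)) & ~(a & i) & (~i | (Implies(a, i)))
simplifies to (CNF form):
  a & ~i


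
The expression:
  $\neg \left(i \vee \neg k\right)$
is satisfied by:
  {k: True, i: False}


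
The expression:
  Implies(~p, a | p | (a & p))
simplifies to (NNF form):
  a | p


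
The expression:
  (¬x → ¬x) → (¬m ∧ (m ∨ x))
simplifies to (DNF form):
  x ∧ ¬m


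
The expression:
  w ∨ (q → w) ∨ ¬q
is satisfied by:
  {w: True, q: False}
  {q: False, w: False}
  {q: True, w: True}


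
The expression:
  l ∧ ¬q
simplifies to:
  l ∧ ¬q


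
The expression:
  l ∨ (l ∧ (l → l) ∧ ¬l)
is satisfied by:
  {l: True}


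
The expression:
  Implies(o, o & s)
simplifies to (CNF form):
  s | ~o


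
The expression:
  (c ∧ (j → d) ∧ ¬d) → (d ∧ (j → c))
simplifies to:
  d ∨ j ∨ ¬c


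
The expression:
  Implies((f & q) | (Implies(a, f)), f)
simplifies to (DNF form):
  a | f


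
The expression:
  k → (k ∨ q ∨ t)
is always true.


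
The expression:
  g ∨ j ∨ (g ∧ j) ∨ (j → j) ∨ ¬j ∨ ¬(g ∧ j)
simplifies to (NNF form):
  True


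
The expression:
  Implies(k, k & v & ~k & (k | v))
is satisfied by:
  {k: False}


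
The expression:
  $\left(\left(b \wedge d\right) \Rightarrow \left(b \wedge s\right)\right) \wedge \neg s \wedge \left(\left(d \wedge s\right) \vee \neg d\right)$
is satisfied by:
  {d: False, s: False}


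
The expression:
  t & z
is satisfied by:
  {t: True, z: True}


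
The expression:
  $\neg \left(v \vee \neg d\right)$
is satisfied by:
  {d: True, v: False}


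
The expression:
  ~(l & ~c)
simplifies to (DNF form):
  c | ~l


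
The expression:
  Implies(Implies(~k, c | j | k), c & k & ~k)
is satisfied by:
  {j: False, k: False, c: False}


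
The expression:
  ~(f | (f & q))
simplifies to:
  ~f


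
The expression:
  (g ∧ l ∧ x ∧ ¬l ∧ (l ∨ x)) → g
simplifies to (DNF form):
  True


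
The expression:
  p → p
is always true.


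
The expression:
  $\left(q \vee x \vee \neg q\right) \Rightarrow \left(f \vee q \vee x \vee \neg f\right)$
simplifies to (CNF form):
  $\text{True}$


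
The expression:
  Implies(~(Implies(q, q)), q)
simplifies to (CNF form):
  True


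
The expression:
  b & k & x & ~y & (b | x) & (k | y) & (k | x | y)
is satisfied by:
  {b: True, x: True, k: True, y: False}


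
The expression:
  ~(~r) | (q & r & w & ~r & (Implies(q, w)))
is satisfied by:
  {r: True}


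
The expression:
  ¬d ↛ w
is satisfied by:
  {w: True, d: False}
  {d: False, w: False}
  {d: True, w: True}


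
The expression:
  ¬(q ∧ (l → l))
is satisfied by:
  {q: False}


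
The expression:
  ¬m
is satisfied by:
  {m: False}


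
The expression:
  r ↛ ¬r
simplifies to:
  r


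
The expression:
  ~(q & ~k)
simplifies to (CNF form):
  k | ~q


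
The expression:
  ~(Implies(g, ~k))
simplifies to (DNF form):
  g & k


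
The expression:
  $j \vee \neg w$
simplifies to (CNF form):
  $j \vee \neg w$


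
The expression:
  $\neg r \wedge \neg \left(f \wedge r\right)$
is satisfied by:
  {r: False}


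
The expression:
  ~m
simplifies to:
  ~m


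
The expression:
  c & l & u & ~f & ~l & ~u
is never true.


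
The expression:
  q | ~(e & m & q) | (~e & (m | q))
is always true.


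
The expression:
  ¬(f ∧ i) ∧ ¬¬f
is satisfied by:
  {f: True, i: False}


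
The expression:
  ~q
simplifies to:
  ~q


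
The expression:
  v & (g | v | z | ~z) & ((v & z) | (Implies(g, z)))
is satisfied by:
  {z: True, v: True, g: False}
  {v: True, g: False, z: False}
  {z: True, g: True, v: True}


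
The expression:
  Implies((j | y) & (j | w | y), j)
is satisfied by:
  {j: True, y: False}
  {y: False, j: False}
  {y: True, j: True}


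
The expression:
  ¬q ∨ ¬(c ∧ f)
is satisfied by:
  {c: False, q: False, f: False}
  {f: True, c: False, q: False}
  {q: True, c: False, f: False}
  {f: True, q: True, c: False}
  {c: True, f: False, q: False}
  {f: True, c: True, q: False}
  {q: True, c: True, f: False}


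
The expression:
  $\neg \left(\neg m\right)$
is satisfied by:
  {m: True}


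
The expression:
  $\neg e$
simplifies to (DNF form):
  $\neg e$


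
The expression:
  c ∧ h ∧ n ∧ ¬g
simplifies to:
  c ∧ h ∧ n ∧ ¬g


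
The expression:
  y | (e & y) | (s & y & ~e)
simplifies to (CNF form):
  y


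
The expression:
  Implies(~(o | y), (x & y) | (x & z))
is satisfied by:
  {y: True, o: True, z: True, x: True}
  {y: True, o: True, z: True, x: False}
  {y: True, o: True, x: True, z: False}
  {y: True, o: True, x: False, z: False}
  {y: True, z: True, x: True, o: False}
  {y: True, z: True, x: False, o: False}
  {y: True, z: False, x: True, o: False}
  {y: True, z: False, x: False, o: False}
  {o: True, z: True, x: True, y: False}
  {o: True, z: True, x: False, y: False}
  {o: True, x: True, z: False, y: False}
  {o: True, x: False, z: False, y: False}
  {z: True, x: True, o: False, y: False}


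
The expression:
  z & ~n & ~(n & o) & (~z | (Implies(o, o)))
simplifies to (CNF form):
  z & ~n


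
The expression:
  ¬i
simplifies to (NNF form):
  ¬i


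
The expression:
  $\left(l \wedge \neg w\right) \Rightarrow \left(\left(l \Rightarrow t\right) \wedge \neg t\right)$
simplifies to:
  $w \vee \neg l$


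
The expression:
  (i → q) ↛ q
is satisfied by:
  {q: False, i: False}


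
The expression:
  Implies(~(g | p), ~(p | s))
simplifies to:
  g | p | ~s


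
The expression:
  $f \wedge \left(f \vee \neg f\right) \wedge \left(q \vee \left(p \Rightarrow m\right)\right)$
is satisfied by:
  {q: True, m: True, f: True, p: False}
  {q: True, f: True, p: False, m: False}
  {m: True, f: True, p: False, q: False}
  {f: True, m: False, p: False, q: False}
  {q: True, p: True, f: True, m: True}
  {q: True, p: True, f: True, m: False}
  {p: True, f: True, m: True, q: False}


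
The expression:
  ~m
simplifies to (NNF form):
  ~m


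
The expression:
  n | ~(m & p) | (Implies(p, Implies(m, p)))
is always true.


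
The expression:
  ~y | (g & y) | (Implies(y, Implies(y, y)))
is always true.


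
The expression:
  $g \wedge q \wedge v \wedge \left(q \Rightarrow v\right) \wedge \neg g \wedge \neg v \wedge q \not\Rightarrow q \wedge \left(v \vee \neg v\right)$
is never true.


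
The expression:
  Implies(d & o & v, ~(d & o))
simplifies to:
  ~d | ~o | ~v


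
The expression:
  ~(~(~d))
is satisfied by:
  {d: False}


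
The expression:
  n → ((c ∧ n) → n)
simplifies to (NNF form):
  True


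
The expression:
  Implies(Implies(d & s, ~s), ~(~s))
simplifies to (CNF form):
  s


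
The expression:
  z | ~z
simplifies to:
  True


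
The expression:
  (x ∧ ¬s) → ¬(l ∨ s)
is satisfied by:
  {s: True, l: False, x: False}
  {l: False, x: False, s: False}
  {x: True, s: True, l: False}
  {x: True, l: False, s: False}
  {s: True, l: True, x: False}
  {l: True, s: False, x: False}
  {x: True, l: True, s: True}


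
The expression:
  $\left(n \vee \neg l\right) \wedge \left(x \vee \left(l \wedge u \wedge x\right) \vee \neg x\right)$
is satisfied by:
  {n: True, l: False}
  {l: False, n: False}
  {l: True, n: True}


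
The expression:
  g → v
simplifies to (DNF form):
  v ∨ ¬g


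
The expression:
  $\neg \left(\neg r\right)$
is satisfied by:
  {r: True}


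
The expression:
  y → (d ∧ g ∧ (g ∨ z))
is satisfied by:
  {d: True, g: True, y: False}
  {d: True, g: False, y: False}
  {g: True, d: False, y: False}
  {d: False, g: False, y: False}
  {d: True, y: True, g: True}


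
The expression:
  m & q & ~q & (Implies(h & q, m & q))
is never true.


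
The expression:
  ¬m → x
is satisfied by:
  {x: True, m: True}
  {x: True, m: False}
  {m: True, x: False}


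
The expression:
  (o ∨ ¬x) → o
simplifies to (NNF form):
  o ∨ x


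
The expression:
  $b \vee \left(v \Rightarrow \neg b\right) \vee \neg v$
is always true.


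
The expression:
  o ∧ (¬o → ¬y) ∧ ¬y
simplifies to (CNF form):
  o ∧ ¬y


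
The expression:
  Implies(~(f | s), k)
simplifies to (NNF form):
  f | k | s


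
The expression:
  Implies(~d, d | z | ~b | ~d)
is always true.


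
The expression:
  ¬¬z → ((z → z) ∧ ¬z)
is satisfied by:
  {z: False}


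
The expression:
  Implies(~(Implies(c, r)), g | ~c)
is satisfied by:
  {r: True, g: True, c: False}
  {r: True, c: False, g: False}
  {g: True, c: False, r: False}
  {g: False, c: False, r: False}
  {r: True, g: True, c: True}
  {r: True, c: True, g: False}
  {g: True, c: True, r: False}


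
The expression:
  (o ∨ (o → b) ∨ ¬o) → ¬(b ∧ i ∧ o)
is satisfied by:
  {o: False, b: False, i: False}
  {i: True, o: False, b: False}
  {b: True, o: False, i: False}
  {i: True, b: True, o: False}
  {o: True, i: False, b: False}
  {i: True, o: True, b: False}
  {b: True, o: True, i: False}


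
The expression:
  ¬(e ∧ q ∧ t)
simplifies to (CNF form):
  ¬e ∨ ¬q ∨ ¬t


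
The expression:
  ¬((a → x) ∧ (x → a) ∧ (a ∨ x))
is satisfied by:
  {x: False, a: False}
  {a: True, x: False}
  {x: True, a: False}


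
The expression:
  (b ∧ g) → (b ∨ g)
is always true.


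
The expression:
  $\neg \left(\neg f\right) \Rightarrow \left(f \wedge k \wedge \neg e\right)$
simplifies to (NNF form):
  $\left(k \wedge \neg e\right) \vee \neg f$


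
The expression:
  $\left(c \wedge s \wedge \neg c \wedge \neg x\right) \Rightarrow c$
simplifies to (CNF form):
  $\text{True}$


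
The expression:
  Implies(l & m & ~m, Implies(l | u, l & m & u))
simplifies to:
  True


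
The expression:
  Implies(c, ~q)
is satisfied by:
  {c: False, q: False}
  {q: True, c: False}
  {c: True, q: False}


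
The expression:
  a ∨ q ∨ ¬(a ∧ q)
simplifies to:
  True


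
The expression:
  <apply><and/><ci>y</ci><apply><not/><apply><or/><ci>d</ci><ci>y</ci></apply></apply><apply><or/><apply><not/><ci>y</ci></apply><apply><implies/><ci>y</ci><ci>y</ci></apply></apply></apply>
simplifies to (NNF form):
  <false/>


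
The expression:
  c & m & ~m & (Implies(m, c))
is never true.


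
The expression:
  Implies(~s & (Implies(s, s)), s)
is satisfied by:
  {s: True}


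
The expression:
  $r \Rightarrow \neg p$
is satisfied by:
  {p: False, r: False}
  {r: True, p: False}
  {p: True, r: False}


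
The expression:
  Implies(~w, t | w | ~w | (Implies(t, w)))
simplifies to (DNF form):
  True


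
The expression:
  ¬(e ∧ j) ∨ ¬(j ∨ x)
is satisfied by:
  {e: False, j: False}
  {j: True, e: False}
  {e: True, j: False}


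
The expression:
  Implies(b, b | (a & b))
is always true.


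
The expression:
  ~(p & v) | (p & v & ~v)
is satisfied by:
  {p: False, v: False}
  {v: True, p: False}
  {p: True, v: False}


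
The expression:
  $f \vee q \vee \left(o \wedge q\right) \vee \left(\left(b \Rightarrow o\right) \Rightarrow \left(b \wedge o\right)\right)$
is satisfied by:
  {b: True, q: True, f: True}
  {b: True, q: True, f: False}
  {b: True, f: True, q: False}
  {b: True, f: False, q: False}
  {q: True, f: True, b: False}
  {q: True, f: False, b: False}
  {f: True, q: False, b: False}


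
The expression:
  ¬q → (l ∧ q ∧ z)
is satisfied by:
  {q: True}


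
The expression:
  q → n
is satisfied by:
  {n: True, q: False}
  {q: False, n: False}
  {q: True, n: True}


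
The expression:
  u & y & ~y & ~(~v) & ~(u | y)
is never true.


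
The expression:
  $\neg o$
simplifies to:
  $\neg o$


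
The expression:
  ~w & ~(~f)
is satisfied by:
  {f: True, w: False}


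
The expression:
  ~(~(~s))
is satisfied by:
  {s: False}


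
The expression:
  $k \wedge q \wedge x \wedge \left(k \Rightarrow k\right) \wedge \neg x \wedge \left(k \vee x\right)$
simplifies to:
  $\text{False}$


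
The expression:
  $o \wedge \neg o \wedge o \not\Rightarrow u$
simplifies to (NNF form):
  $\text{False}$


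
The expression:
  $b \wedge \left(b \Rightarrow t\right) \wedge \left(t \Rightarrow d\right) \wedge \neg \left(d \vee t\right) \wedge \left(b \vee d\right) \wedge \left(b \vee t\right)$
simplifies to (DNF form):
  $\text{False}$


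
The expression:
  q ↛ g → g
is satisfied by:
  {g: True, q: False}
  {q: False, g: False}
  {q: True, g: True}


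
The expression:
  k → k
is always true.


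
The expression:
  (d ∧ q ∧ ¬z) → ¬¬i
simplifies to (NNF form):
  i ∨ z ∨ ¬d ∨ ¬q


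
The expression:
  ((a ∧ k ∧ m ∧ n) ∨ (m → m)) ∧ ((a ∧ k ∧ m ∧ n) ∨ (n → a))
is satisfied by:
  {a: True, n: False}
  {n: False, a: False}
  {n: True, a: True}


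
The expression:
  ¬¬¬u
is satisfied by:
  {u: False}


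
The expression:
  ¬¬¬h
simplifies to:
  ¬h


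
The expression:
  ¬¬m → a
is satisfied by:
  {a: True, m: False}
  {m: False, a: False}
  {m: True, a: True}


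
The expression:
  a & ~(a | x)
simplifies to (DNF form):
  False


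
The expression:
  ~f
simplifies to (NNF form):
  ~f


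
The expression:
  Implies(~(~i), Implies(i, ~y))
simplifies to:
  ~i | ~y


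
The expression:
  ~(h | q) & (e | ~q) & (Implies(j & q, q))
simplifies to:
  ~h & ~q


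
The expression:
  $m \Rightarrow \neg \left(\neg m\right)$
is always true.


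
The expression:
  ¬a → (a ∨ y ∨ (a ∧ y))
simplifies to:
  a ∨ y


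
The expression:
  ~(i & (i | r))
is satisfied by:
  {i: False}


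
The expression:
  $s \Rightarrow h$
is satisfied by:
  {h: True, s: False}
  {s: False, h: False}
  {s: True, h: True}


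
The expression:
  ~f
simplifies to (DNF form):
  ~f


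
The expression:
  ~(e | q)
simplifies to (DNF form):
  ~e & ~q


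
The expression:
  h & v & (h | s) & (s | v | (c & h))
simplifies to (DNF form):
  h & v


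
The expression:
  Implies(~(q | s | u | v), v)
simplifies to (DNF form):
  q | s | u | v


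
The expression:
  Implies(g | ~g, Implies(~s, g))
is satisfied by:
  {g: True, s: True}
  {g: True, s: False}
  {s: True, g: False}


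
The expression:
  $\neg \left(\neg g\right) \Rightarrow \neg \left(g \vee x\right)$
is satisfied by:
  {g: False}


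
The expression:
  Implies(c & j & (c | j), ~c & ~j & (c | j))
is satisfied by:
  {c: False, j: False}
  {j: True, c: False}
  {c: True, j: False}


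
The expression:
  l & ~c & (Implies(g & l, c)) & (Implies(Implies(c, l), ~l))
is never true.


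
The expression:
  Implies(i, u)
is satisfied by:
  {u: True, i: False}
  {i: False, u: False}
  {i: True, u: True}


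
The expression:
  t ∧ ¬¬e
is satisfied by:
  {t: True, e: True}


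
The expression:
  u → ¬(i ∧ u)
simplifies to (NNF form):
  ¬i ∨ ¬u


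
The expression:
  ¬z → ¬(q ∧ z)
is always true.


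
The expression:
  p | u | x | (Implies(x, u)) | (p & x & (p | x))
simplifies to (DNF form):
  True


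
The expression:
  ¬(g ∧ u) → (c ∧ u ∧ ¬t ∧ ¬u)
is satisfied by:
  {u: True, g: True}


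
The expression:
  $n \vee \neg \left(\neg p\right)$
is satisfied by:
  {n: True, p: True}
  {n: True, p: False}
  {p: True, n: False}


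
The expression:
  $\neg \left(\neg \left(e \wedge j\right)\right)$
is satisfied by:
  {j: True, e: True}


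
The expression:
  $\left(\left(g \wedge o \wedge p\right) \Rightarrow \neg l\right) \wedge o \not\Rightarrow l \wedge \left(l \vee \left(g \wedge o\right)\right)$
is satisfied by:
  {g: True, o: True, l: False}


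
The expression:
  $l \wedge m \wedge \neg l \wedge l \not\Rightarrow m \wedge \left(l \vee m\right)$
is never true.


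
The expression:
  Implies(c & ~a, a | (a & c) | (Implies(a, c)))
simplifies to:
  True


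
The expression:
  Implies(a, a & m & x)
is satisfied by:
  {x: True, m: True, a: False}
  {x: True, m: False, a: False}
  {m: True, x: False, a: False}
  {x: False, m: False, a: False}
  {x: True, a: True, m: True}


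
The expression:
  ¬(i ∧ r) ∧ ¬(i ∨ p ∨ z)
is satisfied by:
  {i: False, p: False, z: False}


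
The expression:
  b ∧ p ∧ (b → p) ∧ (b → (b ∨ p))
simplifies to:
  b ∧ p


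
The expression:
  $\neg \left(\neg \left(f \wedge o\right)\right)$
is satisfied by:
  {f: True, o: True}


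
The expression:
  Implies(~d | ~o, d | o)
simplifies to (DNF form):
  d | o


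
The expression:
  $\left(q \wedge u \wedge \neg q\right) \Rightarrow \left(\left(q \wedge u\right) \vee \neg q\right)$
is always true.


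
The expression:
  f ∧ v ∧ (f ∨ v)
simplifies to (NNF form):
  f ∧ v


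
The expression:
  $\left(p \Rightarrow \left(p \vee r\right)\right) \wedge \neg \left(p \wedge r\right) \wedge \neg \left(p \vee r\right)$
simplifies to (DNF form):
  $\neg p \wedge \neg r$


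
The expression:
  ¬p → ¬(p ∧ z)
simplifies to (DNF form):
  True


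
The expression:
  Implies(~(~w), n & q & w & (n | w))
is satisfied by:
  {q: True, n: True, w: False}
  {q: True, n: False, w: False}
  {n: True, q: False, w: False}
  {q: False, n: False, w: False}
  {q: True, w: True, n: True}


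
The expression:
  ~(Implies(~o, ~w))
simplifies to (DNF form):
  w & ~o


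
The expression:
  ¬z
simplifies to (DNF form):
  ¬z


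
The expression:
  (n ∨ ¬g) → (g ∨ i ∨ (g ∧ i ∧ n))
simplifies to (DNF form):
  g ∨ i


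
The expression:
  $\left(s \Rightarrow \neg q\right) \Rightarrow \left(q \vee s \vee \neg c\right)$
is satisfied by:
  {s: True, q: True, c: False}
  {s: True, c: False, q: False}
  {q: True, c: False, s: False}
  {q: False, c: False, s: False}
  {s: True, q: True, c: True}
  {s: True, c: True, q: False}
  {q: True, c: True, s: False}


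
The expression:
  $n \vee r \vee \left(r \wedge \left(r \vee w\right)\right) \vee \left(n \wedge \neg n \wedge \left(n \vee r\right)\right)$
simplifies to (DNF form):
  $n \vee r$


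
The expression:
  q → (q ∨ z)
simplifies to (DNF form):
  True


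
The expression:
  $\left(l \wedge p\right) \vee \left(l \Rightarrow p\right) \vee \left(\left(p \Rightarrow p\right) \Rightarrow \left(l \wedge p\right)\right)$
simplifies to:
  $p \vee \neg l$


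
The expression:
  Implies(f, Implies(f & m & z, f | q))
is always true.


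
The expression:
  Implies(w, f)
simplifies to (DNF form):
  f | ~w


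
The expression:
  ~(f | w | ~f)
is never true.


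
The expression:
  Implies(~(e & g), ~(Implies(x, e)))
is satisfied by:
  {x: True, g: True, e: False}
  {x: True, g: False, e: False}
  {x: True, e: True, g: True}
  {e: True, g: True, x: False}


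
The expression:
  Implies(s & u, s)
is always true.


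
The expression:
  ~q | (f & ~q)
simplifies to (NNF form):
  ~q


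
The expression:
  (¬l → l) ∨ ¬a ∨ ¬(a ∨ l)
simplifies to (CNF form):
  l ∨ ¬a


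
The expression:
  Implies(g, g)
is always true.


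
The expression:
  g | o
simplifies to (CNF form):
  g | o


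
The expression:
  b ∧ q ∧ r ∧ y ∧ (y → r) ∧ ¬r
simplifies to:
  False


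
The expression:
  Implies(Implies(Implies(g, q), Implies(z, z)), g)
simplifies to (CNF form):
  g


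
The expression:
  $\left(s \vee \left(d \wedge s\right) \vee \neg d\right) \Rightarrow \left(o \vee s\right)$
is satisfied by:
  {d: True, o: True, s: True}
  {d: True, o: True, s: False}
  {d: True, s: True, o: False}
  {d: True, s: False, o: False}
  {o: True, s: True, d: False}
  {o: True, s: False, d: False}
  {s: True, o: False, d: False}
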